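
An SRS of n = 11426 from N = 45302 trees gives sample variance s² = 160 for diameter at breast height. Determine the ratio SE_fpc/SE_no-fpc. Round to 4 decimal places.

0.8647

f = n/N = 11426/45302 = 0.25221845.
SE_no-fpc = √(s²/n) = 0.11833491; SE_fpc = √((1−f)s²/n) = 0.10232936.
Ratio = √(1−f) = 0.86474364.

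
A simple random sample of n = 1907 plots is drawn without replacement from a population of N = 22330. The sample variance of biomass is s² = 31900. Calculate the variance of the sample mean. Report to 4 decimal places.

Under SRS without replacement, Var(ȳ) = (1 − f)·s²/n with f = n/N = 1907/22330 = 0.08540081.
Var(ȳ) = (1 − 0.08540081)·31900/1907 = 0.91459919·16.727845 = 15.299273.

15.2993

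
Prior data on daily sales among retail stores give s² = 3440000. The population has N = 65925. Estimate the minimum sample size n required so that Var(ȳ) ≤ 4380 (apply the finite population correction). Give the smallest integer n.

Without fpc, n₀ = s²/D = 3440000/4380 = 785.3881.
With fpc, (1 − n/N)·s²/n ≤ D requires n ≥ n₀/(1 + n₀/N) = 785.3881/(1 + 785.3881/65925) = 776.1416.
Rounding up, n = 777.

777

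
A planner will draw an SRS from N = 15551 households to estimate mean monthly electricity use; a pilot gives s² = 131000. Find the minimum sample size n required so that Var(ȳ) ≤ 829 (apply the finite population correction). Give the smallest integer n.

157

Without fpc, n₀ = s²/D = 131000/829 = 158.0217.
With fpc, (1 − n/N)·s²/n ≤ D requires n ≥ n₀/(1 + n₀/N) = 158.0217/(1 + 158.0217/15551) = 156.4321.
Rounding up, n = 157.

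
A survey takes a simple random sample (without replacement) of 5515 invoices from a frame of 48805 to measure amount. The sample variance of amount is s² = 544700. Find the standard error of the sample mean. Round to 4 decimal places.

9.3598

Under SRS without replacement, Var(ȳ) = (1 − f)·s²/n with f = n/N = 5515/48805 = 0.11300072.
Var(ȳ) = (1 − 0.11300072)·544700/5515 = 0.88699928·98.766999 = 87.606257.
SE(ȳ) = √(87.606257) = 9.3598.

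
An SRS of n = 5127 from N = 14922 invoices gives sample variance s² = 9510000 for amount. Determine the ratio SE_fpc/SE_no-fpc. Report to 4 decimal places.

0.8102

f = n/N = 5127/14922 = 0.34358665.
SE_no-fpc = √(s²/n) = 43.068386; SE_fpc = √((1−f)s²/n) = 34.893722.
Ratio = √(1−f) = 0.81019340.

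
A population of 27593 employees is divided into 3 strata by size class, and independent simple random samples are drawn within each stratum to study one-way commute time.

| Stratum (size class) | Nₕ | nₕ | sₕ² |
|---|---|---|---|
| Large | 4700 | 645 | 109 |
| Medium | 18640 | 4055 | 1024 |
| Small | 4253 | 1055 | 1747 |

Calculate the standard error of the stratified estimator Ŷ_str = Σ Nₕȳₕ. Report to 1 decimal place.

Var(Ŷ_str) = Σₕ Nₕ²(1 − fₕ)sₕ²/nₕ.
Large: 4700²·(1 − 645/4700)·109/645 = 3.2207388 × 10^6.
Medium: 18640²·(1 − 4055/18640)·1024/4055 = 6.8653303 × 10^7.
Small: 4253²·(1 − 1055/4253)·1747/1055 = 2.252238 × 10^7.
Sum = 9.4396422 × 10^7.
SE = √(9.4396422 × 10^7) = 9715.8.

9715.8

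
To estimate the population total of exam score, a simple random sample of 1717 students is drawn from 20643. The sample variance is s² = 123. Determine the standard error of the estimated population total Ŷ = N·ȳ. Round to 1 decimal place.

Var(Ŷ) = N²·Var(ȳ) = N²·(1 − n/N)·s²/n.
f = 1717/20643 = 0.08317589; Var(ȳ) = 0.91682411·123/1717 = 0.065678139.
Var(Ŷ) = 20643² · 0.065678139 = 2.7987652 × 10^7.
SE(Ŷ) = √(2.7987652 × 10^7) = 5290.3.

5290.3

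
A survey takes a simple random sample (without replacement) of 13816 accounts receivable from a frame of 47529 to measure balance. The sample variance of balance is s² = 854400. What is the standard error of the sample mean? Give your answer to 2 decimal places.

Under SRS without replacement, Var(ȳ) = (1 − f)·s²/n with f = n/N = 13816/47529 = 0.29068569.
Var(ȳ) = (1 − 0.29068569)·854400/13816 = 0.70931431·61.841343 = 43.86495.
SE(ȳ) = √(43.86495) = 6.62.

6.62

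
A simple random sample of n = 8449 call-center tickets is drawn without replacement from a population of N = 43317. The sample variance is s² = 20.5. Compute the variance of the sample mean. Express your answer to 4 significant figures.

Under SRS without replacement, Var(ȳ) = (1 − f)·s²/n with f = n/N = 8449/43317 = 0.19505044.
Var(ȳ) = (1 − 0.19505044)·20.5/8449 = 0.80494956·0.0024263226 = 0.0019530673.

0.001953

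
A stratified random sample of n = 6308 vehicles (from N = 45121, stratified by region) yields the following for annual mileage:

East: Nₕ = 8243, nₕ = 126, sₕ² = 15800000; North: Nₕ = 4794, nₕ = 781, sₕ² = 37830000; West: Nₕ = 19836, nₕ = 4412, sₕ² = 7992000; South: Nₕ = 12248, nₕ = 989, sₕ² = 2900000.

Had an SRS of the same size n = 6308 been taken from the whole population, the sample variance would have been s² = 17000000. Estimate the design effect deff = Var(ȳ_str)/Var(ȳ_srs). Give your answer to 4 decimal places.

Var(ȳ_str) = Σ Wₕ²(1−fₕ)sₕ²/nₕ with Wₕ = Nₕ/45121:
  East: (8243/45121)²·(1−126/8243)·15800000/126 = 4121.0697
  North: (4794/45121)²·(1−781/4794)·37830000/781 = 457.71491
  West: (19836/45121)²·(1−4412/19836)·7992000/4412 = 272.216
  South: (12248/45121)²·(1−989/12248)·2900000/989 = 198.61373
  → Var(ȳ_str) = 5049.6143.
Var(ȳ_srs) = (1 − 6308/45121)·17000000/6308 = 2318.2258.
deff = 5049.6143 / 2318.2258 = 2.1782.

2.1782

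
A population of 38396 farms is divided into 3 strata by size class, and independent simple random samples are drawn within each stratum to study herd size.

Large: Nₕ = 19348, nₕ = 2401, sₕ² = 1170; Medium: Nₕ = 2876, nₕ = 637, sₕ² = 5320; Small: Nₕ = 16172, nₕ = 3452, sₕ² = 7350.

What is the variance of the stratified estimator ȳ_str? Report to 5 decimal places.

0.44195

Var(ȳ_str) = Σₕ Wₕ²(1 − fₕ)sₕ²/nₕ with Wₕ = Nₕ/N, N = 38396.
Large: Wₕ = 0.50390666; term = 0.50390666²·(1 − 0.12409551)·1170/2401 = 0.10838037.
Medium: Wₕ = 0.07490364; term = 0.07490364²·(1 − 0.22148818)·5320/637 = 0.036479024.
Small: Wₕ = 0.42118971; term = 0.42118971²·(1 − 0.21345535)·7350/3452 = 0.29709506.
Sum = 0.44195445.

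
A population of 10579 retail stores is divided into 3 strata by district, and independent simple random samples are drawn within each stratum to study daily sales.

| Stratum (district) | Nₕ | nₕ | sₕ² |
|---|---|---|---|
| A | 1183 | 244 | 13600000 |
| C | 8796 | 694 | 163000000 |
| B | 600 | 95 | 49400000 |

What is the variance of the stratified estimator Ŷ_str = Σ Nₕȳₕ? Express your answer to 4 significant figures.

Var(Ŷ_str) = Σₕ Nₕ²(1 − fₕ)sₕ²/nₕ.
A: 1183²·(1 − 244/1183)·13600000/244 = 6.1915505 × 10^10.
C: 8796²·(1 − 694/8796)·163000000/694 = 1.6738078 × 10^13.
B: 600²·(1 − 95/600)·49400000/95 = 1.5756 × 10^11.
Sum = 1.6957554 × 10^13.

1.696 × 10^13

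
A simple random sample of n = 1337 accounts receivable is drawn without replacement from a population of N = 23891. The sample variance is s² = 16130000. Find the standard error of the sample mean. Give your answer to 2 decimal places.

106.72

Under SRS without replacement, Var(ȳ) = (1 − f)·s²/n with f = n/N = 1337/23891 = 0.05596250.
Var(ȳ) = (1 − 0.05596250)·16130000/1337 = 0.94403750·12064.323 = 11389.173.
SE(ȳ) = √(11389.173) = 106.72.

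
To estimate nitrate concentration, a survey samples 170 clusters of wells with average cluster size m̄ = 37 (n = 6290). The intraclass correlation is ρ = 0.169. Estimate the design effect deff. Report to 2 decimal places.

7.08

deff = 1 + (37 − 1)·0.169 = 1 + 6.084 = 7.084.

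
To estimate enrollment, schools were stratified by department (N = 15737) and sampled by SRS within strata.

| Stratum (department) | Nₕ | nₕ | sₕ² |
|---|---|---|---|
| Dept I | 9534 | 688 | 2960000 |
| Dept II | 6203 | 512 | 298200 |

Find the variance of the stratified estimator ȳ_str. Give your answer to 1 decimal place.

1548.2

Var(ȳ_str) = Σₕ Wₕ²(1 − fₕ)sₕ²/nₕ with Wₕ = Nₕ/N, N = 15737.
Dept I: Wₕ = 0.60583339; term = 0.60583339²·(1 − 0.07216279)·2960000/688 = 1465.1479.
Dept II: Wₕ = 0.39416661; term = 0.39416661²·(1 − 0.08254071)·298200/512 = 83.020273.
Sum = 1548.1682.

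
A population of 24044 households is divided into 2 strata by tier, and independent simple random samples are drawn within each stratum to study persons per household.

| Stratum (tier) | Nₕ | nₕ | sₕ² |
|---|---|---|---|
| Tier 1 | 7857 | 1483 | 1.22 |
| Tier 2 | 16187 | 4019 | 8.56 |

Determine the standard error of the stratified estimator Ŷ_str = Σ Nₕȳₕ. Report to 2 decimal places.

678.75

Var(Ŷ_str) = Σₕ Nₕ²(1 − fₕ)sₕ²/nₕ.
Tier 1: 7857²·(1 − 1483/7857)·1.22/1483 = 41199.078.
Tier 2: 16187²·(1 − 4019/16187)·8.56/4019 = 419509.04.
Sum = 460708.12.
SE = √(460708.12) = 678.75.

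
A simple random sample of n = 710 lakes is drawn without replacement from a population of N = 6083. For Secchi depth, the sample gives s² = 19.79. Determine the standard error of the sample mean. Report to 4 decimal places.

0.1569

Under SRS without replacement, Var(ȳ) = (1 − f)·s²/n with f = n/N = 710/6083 = 0.11671872.
Var(ȳ) = (1 − 0.11671872)·19.79/710 = 0.88328128·0.027873239 = 0.02461991.
SE(ȳ) = √(0.02461991) = 0.1569.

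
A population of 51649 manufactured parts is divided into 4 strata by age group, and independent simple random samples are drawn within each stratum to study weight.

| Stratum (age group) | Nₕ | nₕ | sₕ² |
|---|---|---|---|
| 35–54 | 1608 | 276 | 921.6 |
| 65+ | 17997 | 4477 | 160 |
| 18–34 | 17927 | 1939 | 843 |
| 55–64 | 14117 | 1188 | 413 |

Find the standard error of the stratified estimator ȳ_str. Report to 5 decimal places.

0.27648

Var(ȳ_str) = Σₕ Wₕ²(1 − fₕ)sₕ²/nₕ with Wₕ = Nₕ/N, N = 51649.
35–54: Wₕ = 0.03113323; term = 0.03113323²·(1 − 0.17164179)·921.6/276 = 0.0026810185.
65+: Wₕ = 0.34844818; term = 0.34844818²·(1 − 0.24876368)·160/4477 = 0.0032597618.
18–34: Wₕ = 0.34709288; term = 0.34709288²·(1 − 0.10816087)·843/1939 = 0.046711917.
55–64: Wₕ = 0.27332572; term = 0.27332572²·(1 − 0.08415386)·413/1188 = 0.023785765.
Sum = 0.076438462.
SE = √(0.076438462) = 0.27648.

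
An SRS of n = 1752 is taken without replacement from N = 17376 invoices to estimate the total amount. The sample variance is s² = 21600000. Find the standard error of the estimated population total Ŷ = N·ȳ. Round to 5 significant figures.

1.8295 × 10^6

Var(Ŷ) = N²·Var(ȳ) = N²·(1 − n/N)·s²/n.
f = 1752/17376 = 0.10082873; Var(ȳ) = 0.89917127·21600000/1752 = 11085.673.
Var(Ŷ) = 17376² · 11085.673 = 3.347046 × 10^12.
SE(Ŷ) = √(3.347046 × 10^12) = 1.8295 × 10^6.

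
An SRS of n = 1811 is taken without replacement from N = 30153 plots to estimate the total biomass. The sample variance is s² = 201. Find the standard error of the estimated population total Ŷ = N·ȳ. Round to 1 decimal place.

Var(Ŷ) = N²·Var(ȳ) = N²·(1 − n/N)·s²/n.
f = 1811/30153 = 0.06006036; Var(ȳ) = 0.93993964·201/1811 = 0.1043224.
Var(Ŷ) = 30153² · 0.1043224 = 9.4850282 × 10^7.
SE(Ŷ) = √(9.4850282 × 10^7) = 9739.1.

9739.1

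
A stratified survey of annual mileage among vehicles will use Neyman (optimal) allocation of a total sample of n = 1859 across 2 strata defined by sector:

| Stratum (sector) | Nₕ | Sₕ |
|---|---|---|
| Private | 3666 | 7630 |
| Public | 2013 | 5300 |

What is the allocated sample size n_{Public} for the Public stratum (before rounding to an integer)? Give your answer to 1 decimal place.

Neyman allocation: nₕ = n·NₕSₕ / Σⱼ NⱼSⱼ.
Σ NⱼSⱼ = 3666·7630 + 2013·5300 = 3.864048 × 10^7.
n_{Public} = 1859·2013·5300 / (3.864048 × 10^7) = 513.3.

513.3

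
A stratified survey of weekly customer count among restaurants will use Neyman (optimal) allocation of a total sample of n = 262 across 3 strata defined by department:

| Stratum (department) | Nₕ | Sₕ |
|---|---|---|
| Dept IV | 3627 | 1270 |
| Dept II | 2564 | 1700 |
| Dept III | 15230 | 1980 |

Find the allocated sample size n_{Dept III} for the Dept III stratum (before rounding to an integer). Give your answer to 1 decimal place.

Neyman allocation: nₕ = n·NₕSₕ / Σⱼ NⱼSⱼ.
Σ NⱼSⱼ = 3627·1270 + 2564·1700 + 15230·1980 = 3.912049 × 10^7.
n_{Dept III} = 262·15230·1980 / (3.912049 × 10^7) = 202.0.

202.0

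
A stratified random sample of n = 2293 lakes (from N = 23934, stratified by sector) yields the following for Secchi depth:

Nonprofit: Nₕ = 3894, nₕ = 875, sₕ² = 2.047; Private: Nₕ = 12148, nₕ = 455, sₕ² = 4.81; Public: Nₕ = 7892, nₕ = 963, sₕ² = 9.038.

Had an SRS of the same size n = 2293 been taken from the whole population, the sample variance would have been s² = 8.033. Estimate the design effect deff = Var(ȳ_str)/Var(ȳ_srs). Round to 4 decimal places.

Var(ȳ_str) = Σ Wₕ²(1−fₕ)sₕ²/nₕ with Wₕ = Nₕ/23934:
  Nonprofit: (3894/23934)²·(1−875/3894)·2.047/875 = 4.8010726 × 10^-5
  Private: (12148/23934)²·(1−455/12148)·4.81/455 = 0.0026214033
  Public: (7892/23934)²·(1−963/7892)·9.038/963 = 8.9592801 × 10^-4
  → Var(ȳ_str) = 0.003565342.
Var(ȳ_srs) = (1 − 2293/23934)·8.033/2293 = 0.0031676395.
deff = 0.003565342 / 0.0031676395 = 1.1256.

1.1256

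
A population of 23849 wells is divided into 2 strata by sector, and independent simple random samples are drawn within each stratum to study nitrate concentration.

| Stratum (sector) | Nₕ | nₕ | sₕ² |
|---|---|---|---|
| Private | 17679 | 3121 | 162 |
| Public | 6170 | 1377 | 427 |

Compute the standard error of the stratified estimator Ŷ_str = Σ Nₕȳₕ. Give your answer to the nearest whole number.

4747

Var(Ŷ_str) = Σₕ Nₕ²(1 − fₕ)sₕ²/nₕ.
Private: 17679²·(1 − 3121/17679)·162/3121 = 1.3359206 × 10^7.
Public: 6170²·(1 − 1377/6170)·427/1377 = 9.170363 × 10^6.
Sum = 2.2529569 × 10^7.
SE = √(2.2529569 × 10^7) = 4747.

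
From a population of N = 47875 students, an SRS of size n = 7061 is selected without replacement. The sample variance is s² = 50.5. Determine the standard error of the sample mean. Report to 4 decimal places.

0.0781

Under SRS without replacement, Var(ȳ) = (1 − f)·s²/n with f = n/N = 7061/47875 = 0.14748825.
Var(ȳ) = (1 − 0.14748825)·50.5/7061 = 0.85251175·0.0071519615 = 0.0060971312.
SE(ȳ) = √(0.0060971312) = 0.0781.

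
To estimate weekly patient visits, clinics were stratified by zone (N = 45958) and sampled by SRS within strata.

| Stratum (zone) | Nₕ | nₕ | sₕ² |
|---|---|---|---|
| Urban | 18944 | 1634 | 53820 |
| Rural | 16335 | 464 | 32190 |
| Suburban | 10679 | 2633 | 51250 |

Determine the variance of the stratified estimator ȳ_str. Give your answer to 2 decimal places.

Var(ȳ_str) = Σₕ Wₕ²(1 − fₕ)sₕ²/nₕ with Wₕ = Nₕ/N, N = 45958.
Urban: Wₕ = 0.41220245; term = 0.41220245²·(1 − 0.08625422)·53820/1634 = 5.1137342.
Rural: Wₕ = 0.35543322; term = 0.35543322²·(1 − 0.02840526)·32190/464 = 8.515383.
Suburban: Wₕ = 0.23236433; term = 0.23236433²·(1 − 0.24655867)·51250/2633 = 0.79182896.
Sum = 14.420946.

14.42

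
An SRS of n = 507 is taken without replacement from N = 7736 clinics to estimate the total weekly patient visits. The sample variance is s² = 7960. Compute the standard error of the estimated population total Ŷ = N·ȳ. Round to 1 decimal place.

29631.2

Var(Ŷ) = N²·Var(ȳ) = N²·(1 − n/N)·s²/n.
f = 507/7736 = 0.06553775; Var(ȳ) = 0.93446225·7960/507 = 14.671242.
Var(Ŷ) = 7736² · 14.671242 = 8.7801069 × 10^8.
SE(Ŷ) = √(8.7801069 × 10^8) = 29631.2.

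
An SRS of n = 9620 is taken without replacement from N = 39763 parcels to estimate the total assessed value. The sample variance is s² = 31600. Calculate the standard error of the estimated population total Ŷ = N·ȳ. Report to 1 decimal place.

Var(Ŷ) = N²·Var(ȳ) = N²·(1 − n/N)·s²/n.
f = 9620/39763 = 0.24193346; Var(ȳ) = 0.75806654·31600/9620 = 2.4901146.
Var(Ŷ) = 39763² · 2.4901146 = 3.9371107 × 10^9.
SE(Ŷ) = √(3.9371107 × 10^9) = 62746.4.

62746.4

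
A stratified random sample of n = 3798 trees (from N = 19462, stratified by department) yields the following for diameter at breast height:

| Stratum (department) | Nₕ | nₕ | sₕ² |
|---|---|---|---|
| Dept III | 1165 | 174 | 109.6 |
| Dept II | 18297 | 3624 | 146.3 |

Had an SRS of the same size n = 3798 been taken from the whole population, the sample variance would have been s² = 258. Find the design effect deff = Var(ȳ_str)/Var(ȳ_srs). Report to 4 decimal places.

0.5585

Var(ȳ_str) = Σ Wₕ²(1−fₕ)sₕ²/nₕ with Wₕ = Nₕ/19462:
  Dept III: (1165/19462)²·(1−174/1165)·109.6/174 = 0.0019199325
  Dept II: (18297/19462)²·(1−3624/18297)·146.3/3624 = 0.028614094
  → Var(ȳ_str) = 0.030534027.
Var(ȳ_srs) = (1 − 3798/19462)·258/3798 = 0.054673887.
deff = 0.030534027 / 0.054673887 = 0.5585.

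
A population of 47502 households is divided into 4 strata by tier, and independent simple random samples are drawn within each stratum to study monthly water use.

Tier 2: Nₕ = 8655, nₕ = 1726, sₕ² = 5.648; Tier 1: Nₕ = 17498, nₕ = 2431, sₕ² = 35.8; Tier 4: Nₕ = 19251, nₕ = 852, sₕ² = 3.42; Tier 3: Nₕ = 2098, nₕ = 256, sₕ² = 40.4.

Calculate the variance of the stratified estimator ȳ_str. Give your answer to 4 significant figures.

0.002708

Var(ȳ_str) = Σₕ Wₕ²(1 − fₕ)sₕ²/nₕ with Wₕ = Nₕ/N, N = 47502.
Tier 2: Wₕ = 0.18220285; term = 0.18220285²·(1 − 0.19942230)·5.648/1726 = 8.6969653 × 10^-5.
Tier 1: Wₕ = 0.36836344; term = 0.36836344²·(1 − 0.13893016)·35.8/2431 = 0.0017206379.
Tier 4: Wₕ = 0.40526715; term = 0.40526715²·(1 − 0.04425744)·3.42/852 = 6.3010109 × 10^-4.
Tier 3: Wₕ = 0.04416656; term = 0.04416656²·(1 − 0.12202097)·40.4/256 = 2.7027926 × 10^-4.
Sum = 0.0027079879.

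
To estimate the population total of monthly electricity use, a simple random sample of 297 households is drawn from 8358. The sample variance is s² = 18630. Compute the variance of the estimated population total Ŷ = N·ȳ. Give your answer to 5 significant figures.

4.2262 × 10^9

Var(Ŷ) = N²·Var(ȳ) = N²·(1 − n/N)·s²/n.
f = 297/8358 = 0.03553482; Var(ȳ) = 0.96446518·18630/297 = 60.498271.
Var(Ŷ) = 8358² · 60.498271 = 4.2261771 × 10^9.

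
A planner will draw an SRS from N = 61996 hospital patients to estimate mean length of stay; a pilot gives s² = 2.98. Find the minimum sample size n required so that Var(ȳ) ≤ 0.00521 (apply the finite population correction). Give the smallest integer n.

Without fpc, n₀ = s²/D = 2.98/0.00521 = 571.9770.
With fpc, (1 − n/N)·s²/n ≤ D requires n ≥ n₀/(1 + n₀/N) = 571.9770/(1 + 571.9770/61996) = 566.7482.
Rounding up, n = 567.

567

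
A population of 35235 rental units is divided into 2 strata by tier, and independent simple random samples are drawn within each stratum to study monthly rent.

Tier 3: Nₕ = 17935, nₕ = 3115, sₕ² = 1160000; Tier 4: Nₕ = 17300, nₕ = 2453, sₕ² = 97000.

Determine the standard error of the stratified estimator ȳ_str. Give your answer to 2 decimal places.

9.38

Var(ȳ_str) = Σₕ Wₕ²(1 − fₕ)sₕ²/nₕ with Wₕ = Nₕ/N, N = 35235.
Tier 3: Wₕ = 0.50901093; term = 0.50901093²·(1 − 0.17368274)·1160000/3115 = 79.726183.
Tier 4: Wₕ = 0.49098907; term = 0.49098907²·(1 − 0.14179191)·97000/2453 = 8.1810764.
Sum = 87.907259.
SE = √(87.907259) = 9.38.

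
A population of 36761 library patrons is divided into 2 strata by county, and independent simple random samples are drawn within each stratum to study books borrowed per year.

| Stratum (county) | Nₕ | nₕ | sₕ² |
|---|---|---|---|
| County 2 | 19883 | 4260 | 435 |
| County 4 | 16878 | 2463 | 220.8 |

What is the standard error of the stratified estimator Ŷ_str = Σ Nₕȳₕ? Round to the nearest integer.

Var(Ŷ_str) = Σₕ Nₕ²(1 − fₕ)sₕ²/nₕ.
County 2: 19883²·(1 − 4260/19883)·435/4260 = 3.1719476 × 10^7.
County 4: 16878²·(1 − 2463/16878)·220.8/2463 = 2.1810734 × 10^7.
Sum = 5.353021 × 10^7.
SE = √(5.353021 × 10^7) = 7316.

7316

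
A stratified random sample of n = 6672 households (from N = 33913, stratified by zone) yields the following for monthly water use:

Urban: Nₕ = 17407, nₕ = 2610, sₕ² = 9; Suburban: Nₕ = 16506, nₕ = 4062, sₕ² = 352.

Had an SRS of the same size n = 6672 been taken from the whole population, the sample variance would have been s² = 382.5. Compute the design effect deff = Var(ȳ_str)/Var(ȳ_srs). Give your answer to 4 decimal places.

0.3528

Var(ȳ_str) = Σ Wₕ²(1−fₕ)sₕ²/nₕ with Wₕ = Nₕ/33913:
  Urban: (17407/33913)²·(1−2610/17407)·9/2610 = 7.7226648 × 10^-4
  Suburban: (16506/33913)²·(1−4062/16506)·352/4062 = 0.015476479
  → Var(ȳ_str) = 0.016248745.
Var(ȳ_srs) = (1 − 6672/33913)·382.5/6672 = 0.046050276.
deff = 0.016248745 / 0.046050276 = 0.3528.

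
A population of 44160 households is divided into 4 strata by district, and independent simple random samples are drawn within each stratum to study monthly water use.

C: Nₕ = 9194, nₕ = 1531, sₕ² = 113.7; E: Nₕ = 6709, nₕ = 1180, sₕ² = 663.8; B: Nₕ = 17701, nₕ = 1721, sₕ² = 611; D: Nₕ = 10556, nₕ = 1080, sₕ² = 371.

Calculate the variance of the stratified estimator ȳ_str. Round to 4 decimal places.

Var(ȳ_str) = Σₕ Wₕ²(1 − fₕ)sₕ²/nₕ with Wₕ = Nₕ/N, N = 44160.
C: Wₕ = 0.20819746; term = 0.20819746²·(1 − 0.16652164)·113.7/1531 = 0.0026830605.
E: Wₕ = 0.15192482; term = 0.15192482²·(1 − 0.17588314)·663.8/1180 = 0.010700436.
B: Wₕ = 0.40083786; term = 0.40083786²·(1 − 0.09722615)·611/1721 = 0.05149639.
D: Wₕ = 0.23903986; term = 0.23903986²·(1 − 0.10231148)·371/1080 = 0.017620428.
Sum = 0.082500315.

0.0825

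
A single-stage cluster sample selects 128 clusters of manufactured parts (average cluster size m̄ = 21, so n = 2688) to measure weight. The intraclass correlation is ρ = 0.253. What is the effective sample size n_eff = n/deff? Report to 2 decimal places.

443.56

deff = 1 + (21 − 1)·0.253 = 1 + 5.06 = 6.06.
n_eff = 2688 / 6.06 = 443.56.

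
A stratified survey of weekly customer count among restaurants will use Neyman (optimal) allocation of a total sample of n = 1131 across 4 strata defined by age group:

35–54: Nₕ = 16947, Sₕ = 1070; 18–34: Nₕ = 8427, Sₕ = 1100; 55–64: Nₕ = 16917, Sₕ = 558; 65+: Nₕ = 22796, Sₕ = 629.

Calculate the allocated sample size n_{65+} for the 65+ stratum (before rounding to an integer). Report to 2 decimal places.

316.85

Neyman allocation: nₕ = n·NₕSₕ / Σⱼ NⱼSⱼ.
Σ NⱼSⱼ = 16947·1070 + 8427·1100 + 16917·558 + 22796·629 = 5.118136 × 10^7.
n_{65+} = 1131·22796·629 / (5.118136 × 10^7) = 316.85.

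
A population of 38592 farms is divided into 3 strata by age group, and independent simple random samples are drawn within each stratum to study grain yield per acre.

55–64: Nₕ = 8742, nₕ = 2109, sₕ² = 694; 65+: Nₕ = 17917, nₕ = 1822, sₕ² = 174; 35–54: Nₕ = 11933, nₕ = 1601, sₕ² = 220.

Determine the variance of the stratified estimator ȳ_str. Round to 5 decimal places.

Var(ȳ_str) = Σₕ Wₕ²(1 − fₕ)sₕ²/nₕ with Wₕ = Nₕ/N, N = 38592.
55–64: Wₕ = 0.22652363; term = 0.22652363²·(1 − 0.24124914)·694/2109 = 0.01281177.
65+: Wₕ = 0.46426721; term = 0.46426721²·(1 − 0.10169113)·174/1822 = 0.018491093.
35–54: Wₕ = 0.30920916; term = 0.30920916²·(1 − 0.13416576)·220/1601 = 0.011375508.
Sum = 0.042678371.

0.04268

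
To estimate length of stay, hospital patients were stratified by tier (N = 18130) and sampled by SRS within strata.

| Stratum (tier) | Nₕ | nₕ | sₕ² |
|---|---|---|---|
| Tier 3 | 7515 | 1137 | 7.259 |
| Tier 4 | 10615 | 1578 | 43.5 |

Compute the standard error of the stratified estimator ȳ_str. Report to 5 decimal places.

0.09474

Var(ȳ_str) = Σₕ Wₕ²(1 − fₕ)sₕ²/nₕ with Wₕ = Nₕ/N, N = 18130.
Tier 3: Wₕ = 0.41450634; term = 0.41450634²·(1 − 0.15129741)·7.259/1137 = 9.3096686 × 10^-4.
Tier 4: Wₕ = 0.58549366; term = 0.58549366²·(1 − 0.14865756)·43.5/1578 = 0.0080450904.
Sum = 0.0089760573.
SE = √(0.0089760573) = 0.09474.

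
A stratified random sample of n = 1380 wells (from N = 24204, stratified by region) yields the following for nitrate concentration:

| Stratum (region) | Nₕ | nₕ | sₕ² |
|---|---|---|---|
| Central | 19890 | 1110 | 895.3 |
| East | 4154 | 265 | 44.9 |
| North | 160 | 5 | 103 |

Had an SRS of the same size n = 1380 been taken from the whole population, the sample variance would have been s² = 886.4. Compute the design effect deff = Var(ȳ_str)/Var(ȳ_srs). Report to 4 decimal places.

Var(ȳ_str) = Σ Wₕ²(1−fₕ)sₕ²/nₕ with Wₕ = Nₕ/24204:
  Central: (19890/24204)²·(1−1110/19890)·895.3/1110 = 0.51428243
  East: (4154/24204)²·(1−265/4154)·44.9/265 = 0.0046722989
  North: (160/24204)²·(1−5/160)·103/5 = 8.7205648 × 10^-4
  → Var(ȳ_str) = 0.51982679.
Var(ȳ_srs) = (1 − 1380/24204)·886.4/1380 = 0.60569679.
deff = 0.51982679 / 0.60569679 = 0.8582.

0.8582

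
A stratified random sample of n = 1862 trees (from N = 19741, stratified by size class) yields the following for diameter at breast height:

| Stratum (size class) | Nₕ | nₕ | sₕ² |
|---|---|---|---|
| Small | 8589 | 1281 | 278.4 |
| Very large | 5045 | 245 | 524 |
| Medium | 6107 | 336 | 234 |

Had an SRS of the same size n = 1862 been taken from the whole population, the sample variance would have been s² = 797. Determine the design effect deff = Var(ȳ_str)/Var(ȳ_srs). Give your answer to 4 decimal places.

0.5956

Var(ȳ_str) = Σ Wₕ²(1−fₕ)sₕ²/nₕ with Wₕ = Nₕ/19741:
  Small: (8589/19741)²·(1−1281/8589)·278.4/1281 = 0.035004425
  Very large: (5045/19741)²·(1−245/5045)·524/245 = 0.13290133
  Medium: (6107/19741)²·(1−336/6107)·234/336 = 0.06298212
  → Var(ȳ_str) = 0.23088788.
Var(ȳ_srs) = (1 − 1862/19741)·797/1862 = 0.38766154.
deff = 0.23088788 / 0.38766154 = 0.5956.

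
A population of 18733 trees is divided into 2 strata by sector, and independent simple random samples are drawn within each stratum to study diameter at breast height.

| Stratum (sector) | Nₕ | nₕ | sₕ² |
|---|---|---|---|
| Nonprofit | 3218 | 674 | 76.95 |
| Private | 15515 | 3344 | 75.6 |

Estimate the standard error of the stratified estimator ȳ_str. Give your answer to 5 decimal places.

Var(ȳ_str) = Σₕ Wₕ²(1 − fₕ)sₕ²/nₕ with Wₕ = Nₕ/N, N = 18733.
Nonprofit: Wₕ = 0.17178242; term = 0.17178242²·(1 − 0.20944686)·76.95/674 = 0.002663405.
Private: Wₕ = 0.82821758; term = 0.82821758²·(1 − 0.21553335)·75.6/3344 = 0.01216519.
Sum = 0.014828595.
SE = √(0.014828595) = 0.12177.

0.12177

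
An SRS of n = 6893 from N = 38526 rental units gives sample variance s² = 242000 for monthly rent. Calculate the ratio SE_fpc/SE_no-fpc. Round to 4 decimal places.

f = n/N = 6893/38526 = 0.17891813.
SE_no-fpc = √(s²/n) = 5.9252072; SE_fpc = √((1−f)s²/n) = 5.3690417.
Ratio = √(1−f) = 0.90613568.

0.9061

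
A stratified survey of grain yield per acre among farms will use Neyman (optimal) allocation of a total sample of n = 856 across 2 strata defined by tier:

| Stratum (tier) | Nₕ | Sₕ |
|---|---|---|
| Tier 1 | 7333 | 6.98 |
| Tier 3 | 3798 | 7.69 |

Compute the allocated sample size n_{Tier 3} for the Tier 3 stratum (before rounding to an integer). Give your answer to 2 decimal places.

Neyman allocation: nₕ = n·NₕSₕ / Σⱼ NⱼSⱼ.
Σ NⱼSⱼ = 7333·6.98 + 3798·7.69 = 80390.96.
n_{Tier 3} = 856·3798·7.69 / 80390.96 = 310.99.

310.99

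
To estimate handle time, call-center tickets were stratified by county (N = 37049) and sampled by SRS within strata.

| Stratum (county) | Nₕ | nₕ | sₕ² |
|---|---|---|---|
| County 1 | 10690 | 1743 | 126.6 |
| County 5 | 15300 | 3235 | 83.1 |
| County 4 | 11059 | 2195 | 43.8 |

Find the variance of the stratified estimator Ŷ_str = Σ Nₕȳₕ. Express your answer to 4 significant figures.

Var(Ŷ_str) = Σₕ Nₕ²(1 − fₕ)sₕ²/nₕ.
County 1: 10690²·(1 − 1743/10690)·126.6/1743 = 6.9469066 × 10^6.
County 5: 15300²·(1 − 3235/15300)·83.1/3235 = 4.7418247 × 10^6.
County 4: 11059²·(1 − 2195/11059)·43.8/2195 = 1.9560736 × 10^6.
Sum = 1.3644805 × 10^7.

1.364 × 10^7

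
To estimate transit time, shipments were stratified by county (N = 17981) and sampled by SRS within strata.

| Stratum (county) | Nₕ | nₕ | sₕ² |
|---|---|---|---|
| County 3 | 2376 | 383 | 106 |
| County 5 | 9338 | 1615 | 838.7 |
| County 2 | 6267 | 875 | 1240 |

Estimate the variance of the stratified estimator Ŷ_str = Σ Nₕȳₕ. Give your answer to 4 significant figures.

Var(Ŷ_str) = Σₕ Nₕ²(1 − fₕ)sₕ²/nₕ.
County 3: 2376²·(1 − 383/2376)·106/383 = 1.3105718 × 10^6.
County 5: 9338²·(1 − 1615/9338)·838.7/1615 = 3.7451914 × 10^7.
County 2: 6267²·(1 − 875/6267)·1240/875 = 4.7887615 × 10^7.
Sum = 8.6650101 × 10^7.

8.665 × 10^7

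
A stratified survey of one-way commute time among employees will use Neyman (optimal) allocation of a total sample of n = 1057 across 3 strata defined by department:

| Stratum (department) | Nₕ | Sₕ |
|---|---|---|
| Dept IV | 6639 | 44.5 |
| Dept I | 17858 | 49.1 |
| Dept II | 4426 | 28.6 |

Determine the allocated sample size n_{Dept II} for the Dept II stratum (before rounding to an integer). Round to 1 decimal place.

Neyman allocation: nₕ = n·NₕSₕ / Σⱼ NⱼSⱼ.
Σ NⱼSⱼ = 6639·44.5 + 17858·49.1 + 4426·28.6 = 1.2988469 × 10^6.
n_{Dept II} = 1057·4426·28.6 / (1.2988469 × 10^6) = 103.0.

103.0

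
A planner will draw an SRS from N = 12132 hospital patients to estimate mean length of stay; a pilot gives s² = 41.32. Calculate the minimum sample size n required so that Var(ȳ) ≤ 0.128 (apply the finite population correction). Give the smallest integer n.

Without fpc, n₀ = s²/D = 41.32/0.128 = 322.8125.
With fpc, (1 − n/N)·s²/n ≤ D requires n ≥ n₀/(1 + n₀/N) = 322.8125/(1 + 322.8125/12132) = 314.4456.
Rounding up, n = 315.

315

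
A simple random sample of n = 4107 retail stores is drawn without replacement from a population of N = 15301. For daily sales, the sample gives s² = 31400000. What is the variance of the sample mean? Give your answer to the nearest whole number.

Under SRS without replacement, Var(ȳ) = (1 − f)·s²/n with f = n/N = 4107/15301 = 0.26841383.
Var(ȳ) = (1 − 0.26841383)·31400000/4107 = 0.73158617·7645.4833 = 5593.3299.

5593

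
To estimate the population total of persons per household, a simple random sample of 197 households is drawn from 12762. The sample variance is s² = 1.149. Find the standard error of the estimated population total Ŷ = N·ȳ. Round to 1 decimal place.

Var(Ŷ) = N²·Var(ȳ) = N²·(1 − n/N)·s²/n.
f = 197/12762 = 0.01543645; Var(ȳ) = 0.98456355·1.149/197 = 0.0057424544.
Var(Ŷ) = 12762² · 0.0057424544 = 935265.76.
SE(Ŷ) = √(935265.76) = 967.1.

967.1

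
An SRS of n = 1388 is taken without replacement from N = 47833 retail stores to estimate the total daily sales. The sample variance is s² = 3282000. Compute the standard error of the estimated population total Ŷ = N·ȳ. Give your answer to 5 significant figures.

Var(Ŷ) = N²·Var(ȳ) = N²·(1 − n/N)·s²/n.
f = 1388/47833 = 0.02901762; Var(ȳ) = 0.97098238·3282000/1388 = 2295.9396.
Var(Ŷ) = 47833² · 2295.9396 = 5.2531004 × 10^12.
SE(Ŷ) = √(5.2531004 × 10^12) = 2.2920 × 10^6.

2.2920 × 10^6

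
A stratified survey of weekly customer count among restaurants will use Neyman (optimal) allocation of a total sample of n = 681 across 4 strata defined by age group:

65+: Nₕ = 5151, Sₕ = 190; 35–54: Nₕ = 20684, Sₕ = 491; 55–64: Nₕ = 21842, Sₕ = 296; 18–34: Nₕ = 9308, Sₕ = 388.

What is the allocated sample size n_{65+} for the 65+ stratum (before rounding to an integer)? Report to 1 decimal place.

31.4

Neyman allocation: nₕ = n·NₕSₕ / Σⱼ NⱼSⱼ.
Σ NⱼSⱼ = 5151·190 + 20684·491 + 21842·296 + 9308·388 = 2.121127 × 10^7.
n_{65+} = 681·5151·190 / (2.121127 × 10^7) = 31.4.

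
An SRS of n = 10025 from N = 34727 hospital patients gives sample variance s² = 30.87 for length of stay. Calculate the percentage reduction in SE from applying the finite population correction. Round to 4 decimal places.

f = n/N = 10025/34727 = 0.28868028.
SE_no-fpc = √(s²/n) = 0.055491457; SE_fpc = √((1−f)s²/n) = 0.046801368.
Ratio = √(1−f) = 0.84339772. Reduction = 100·(1 − 0.84339772) = 15.6602%.

15.6602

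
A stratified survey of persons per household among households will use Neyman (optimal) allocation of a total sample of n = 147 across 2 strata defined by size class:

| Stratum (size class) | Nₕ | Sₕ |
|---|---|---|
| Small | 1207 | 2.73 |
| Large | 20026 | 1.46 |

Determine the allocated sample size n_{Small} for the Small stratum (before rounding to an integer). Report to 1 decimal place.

Neyman allocation: nₕ = n·NₕSₕ / Σⱼ NⱼSⱼ.
Σ NⱼSⱼ = 1207·2.73 + 20026·1.46 = 32533.07.
n_{Small} = 147·1207·2.73 / 32533.07 = 14.9.

14.9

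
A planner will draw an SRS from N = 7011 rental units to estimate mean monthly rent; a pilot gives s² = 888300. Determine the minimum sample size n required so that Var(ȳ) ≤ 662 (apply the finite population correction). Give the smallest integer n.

Without fpc, n₀ = s²/D = 888300/662 = 1341.8429.
With fpc, (1 − n/N)·s²/n ≤ D requires n ≥ n₀/(1 + n₀/N) = 1341.8429/(1 + 1341.8429/7011) = 1126.2825.
Rounding up, n = 1127.

1127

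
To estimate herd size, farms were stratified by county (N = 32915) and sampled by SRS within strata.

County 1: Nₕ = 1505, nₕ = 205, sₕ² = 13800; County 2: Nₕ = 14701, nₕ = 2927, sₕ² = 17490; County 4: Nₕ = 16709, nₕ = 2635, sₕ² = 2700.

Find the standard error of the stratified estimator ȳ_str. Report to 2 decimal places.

Var(ȳ_str) = Σₕ Wₕ²(1 − fₕ)sₕ²/nₕ with Wₕ = Nₕ/N, N = 32915.
County 1: Wₕ = 0.04572383; term = 0.04572383²·(1 − 0.13621262)·13800/205 = 0.12156746.
County 2: Wₕ = 0.44663527; term = 0.44663527²·(1 − 0.19910210)·17490/2927 = 0.95466341.
County 4: Wₕ = 0.50764089; term = 0.50764089²·(1 − 0.15769944)·2700/2635 = 0.22241467.
Sum = 1.2986455.
SE = √(1.2986455) = 1.14.

1.14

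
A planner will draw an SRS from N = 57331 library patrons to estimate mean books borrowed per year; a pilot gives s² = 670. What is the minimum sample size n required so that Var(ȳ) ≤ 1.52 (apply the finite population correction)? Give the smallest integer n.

Without fpc, n₀ = s²/D = 670/1.52 = 440.7895.
With fpc, (1 − n/N)·s²/n ≤ D requires n ≥ n₀/(1 + n₀/N) = 440.7895/(1 + 440.7895/57331) = 437.4263.
Rounding up, n = 438.

438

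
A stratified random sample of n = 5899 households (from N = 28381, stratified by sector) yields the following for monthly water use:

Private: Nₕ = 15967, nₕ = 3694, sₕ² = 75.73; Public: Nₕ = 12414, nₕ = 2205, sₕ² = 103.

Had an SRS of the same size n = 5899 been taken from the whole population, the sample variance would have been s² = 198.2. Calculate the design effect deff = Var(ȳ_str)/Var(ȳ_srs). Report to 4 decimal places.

Var(ȳ_str) = Σ Wₕ²(1−fₕ)sₕ²/nₕ with Wₕ = Nₕ/28381:
  Private: (15967/28381)²·(1−3694/15967)·75.73/3694 = 0.0049875784
  Public: (12414/28381)²·(1−2205/12414)·103/2205 = 0.0073496759
  → Var(ȳ_str) = 0.012337254.
Var(ȳ_srs) = (1 − 5899/28381)·198.2/5899 = 0.02661537.
deff = 0.012337254 / 0.02661537 = 0.4635.

0.4635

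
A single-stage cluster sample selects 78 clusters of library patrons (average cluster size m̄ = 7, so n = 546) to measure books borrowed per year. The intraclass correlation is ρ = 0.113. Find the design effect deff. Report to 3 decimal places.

deff = 1 + (7 − 1)·0.113 = 1 + 0.678 = 1.678.

1.678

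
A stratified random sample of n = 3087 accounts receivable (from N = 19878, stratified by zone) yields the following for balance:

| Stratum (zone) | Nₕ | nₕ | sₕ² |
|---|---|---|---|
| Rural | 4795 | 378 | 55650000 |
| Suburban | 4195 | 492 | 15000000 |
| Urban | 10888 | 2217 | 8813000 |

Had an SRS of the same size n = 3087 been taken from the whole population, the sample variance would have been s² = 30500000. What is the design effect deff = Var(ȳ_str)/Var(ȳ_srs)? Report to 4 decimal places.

1.2030

Var(ȳ_str) = Σ Wₕ²(1−fₕ)sₕ²/nₕ with Wₕ = Nₕ/19878:
  Rural: (4795/19878)²·(1−378/4795)·55650000/378 = 7891.2174
  Suburban: (4195/19878)²·(1−492/4195)·15000000/492 = 1198.5784
  Urban: (10888/19878)²·(1−2217/10888)·8813000/2217 = 949.79527
  → Var(ȳ_str) = 10039.591.
Var(ȳ_srs) = (1 − 3087/19878)·30500000/3087 = 8345.7829.
deff = 10039.591 / 8345.7829 = 1.2030.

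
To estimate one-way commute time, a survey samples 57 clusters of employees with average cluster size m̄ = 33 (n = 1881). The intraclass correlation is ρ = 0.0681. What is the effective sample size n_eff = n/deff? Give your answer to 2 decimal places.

591.66

deff = 1 + (33 − 1)·0.0681 = 1 + 2.1792 = 3.1792.
n_eff = 1881 / 3.1792 = 591.66.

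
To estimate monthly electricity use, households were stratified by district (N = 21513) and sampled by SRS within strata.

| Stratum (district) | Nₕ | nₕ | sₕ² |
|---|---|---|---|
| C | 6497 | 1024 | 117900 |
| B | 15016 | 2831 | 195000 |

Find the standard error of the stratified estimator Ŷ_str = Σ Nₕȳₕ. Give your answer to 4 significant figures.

129200

Var(Ŷ_str) = Σₕ Nₕ²(1 − fₕ)sₕ²/nₕ.
C: 6497²·(1 − 1024/6497)·117900/1024 = 4.0940408 × 10^9.
B: 15016²·(1 − 2831/15016)·195000/2831 = 1.2603017 × 10^10.
Sum = 1.6697058 × 10^10.
SE = √(1.6697058 × 10^10) = 129200.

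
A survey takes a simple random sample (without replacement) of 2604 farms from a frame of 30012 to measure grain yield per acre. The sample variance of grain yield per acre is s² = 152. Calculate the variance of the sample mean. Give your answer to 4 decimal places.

Under SRS without replacement, Var(ȳ) = (1 − f)·s²/n with f = n/N = 2604/30012 = 0.08676529.
Var(ȳ) = (1 − 0.08676529)·152/2604 = 0.91323471·0.058371736 = 0.053307095.

0.0533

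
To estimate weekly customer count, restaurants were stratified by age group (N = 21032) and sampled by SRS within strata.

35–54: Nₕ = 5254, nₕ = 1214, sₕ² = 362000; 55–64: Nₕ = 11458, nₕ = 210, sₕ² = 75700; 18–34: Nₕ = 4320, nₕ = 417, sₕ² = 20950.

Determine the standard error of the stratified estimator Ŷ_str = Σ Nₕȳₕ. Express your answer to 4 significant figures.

231600

Var(Ŷ_str) = Σₕ Nₕ²(1 − fₕ)sₕ²/nₕ.
35–54: 5254²·(1 − 1214/5254)·362000/1214 = 6.3293821 × 10^9.
55–64: 11458²·(1 − 210/11458)·75700/210 = 4.6458021 × 10^10.
18–34: 4320²·(1 − 417/4320)·20950/417 = 8.470914 × 10^8.
Sum = 5.3634495 × 10^10.
SE = √(5.3634495 × 10^10) = 231600.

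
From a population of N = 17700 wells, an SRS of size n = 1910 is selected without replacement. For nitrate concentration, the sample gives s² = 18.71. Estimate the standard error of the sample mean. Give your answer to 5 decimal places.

Under SRS without replacement, Var(ȳ) = (1 − f)·s²/n with f = n/N = 1910/17700 = 0.10790960.
Var(ȳ) = (1 − 0.10790960)·18.71/1910 = 0.89209040·0.0097958115 = 0.0087387494.
SE(ȳ) = √(0.0087387494) = 0.09348.

0.09348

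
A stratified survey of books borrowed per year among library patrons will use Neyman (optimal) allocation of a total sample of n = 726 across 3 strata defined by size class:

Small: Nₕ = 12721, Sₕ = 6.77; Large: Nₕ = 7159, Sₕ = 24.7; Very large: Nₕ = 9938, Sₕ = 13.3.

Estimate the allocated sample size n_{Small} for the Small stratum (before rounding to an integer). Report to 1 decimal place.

Neyman allocation: nₕ = n·NₕSₕ / Σⱼ NⱼSⱼ.
Σ NⱼSⱼ = 12721·6.77 + 7159·24.7 + 9938·13.3 = 395123.87.
n_{Small} = 726·12721·6.77 / 395123.87 = 158.2.

158.2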